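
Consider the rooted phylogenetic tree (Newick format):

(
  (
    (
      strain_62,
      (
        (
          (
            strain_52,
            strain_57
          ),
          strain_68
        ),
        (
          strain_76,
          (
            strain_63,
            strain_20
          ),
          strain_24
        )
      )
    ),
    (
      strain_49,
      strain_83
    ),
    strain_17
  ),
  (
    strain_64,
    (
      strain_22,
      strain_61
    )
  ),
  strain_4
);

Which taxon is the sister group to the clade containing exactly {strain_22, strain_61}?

strain_64

The clade containing exactly {strain_22, strain_61} attaches to the tree at the node subtending (strain_64,(strain_22,strain_61)).
The other lineage descending from that same node — the sister group — is the single tip strain_64.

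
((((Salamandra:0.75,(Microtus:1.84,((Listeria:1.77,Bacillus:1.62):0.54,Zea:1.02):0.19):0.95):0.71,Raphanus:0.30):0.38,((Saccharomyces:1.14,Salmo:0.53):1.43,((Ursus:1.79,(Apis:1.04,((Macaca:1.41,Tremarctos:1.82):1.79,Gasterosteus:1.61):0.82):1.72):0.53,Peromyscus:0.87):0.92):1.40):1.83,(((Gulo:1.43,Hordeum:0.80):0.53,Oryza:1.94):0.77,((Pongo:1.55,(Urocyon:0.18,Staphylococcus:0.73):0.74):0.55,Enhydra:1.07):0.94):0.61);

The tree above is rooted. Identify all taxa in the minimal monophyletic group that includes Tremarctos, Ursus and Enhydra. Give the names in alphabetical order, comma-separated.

Tracing Tremarctos: it sits inside (Macaca,Tremarctos).
Tracing Ursus: it sits inside (Ursus,(Apis,((Macaca,Tremarctos),Gasterosteus))).
Tracing Enhydra: it sits inside ((Pongo,(Urocyon,Staphylococcus)),Enhydra).
The smallest clade enclosing all 3 is the whole tree (their MRCA is the root), so the answer is all 21 tips in alphabetical order.

Apis, Bacillus, Enhydra, Gasterosteus, Gulo, Hordeum, Listeria, Macaca, Microtus, Oryza, Peromyscus, Pongo, Raphanus, Saccharomyces, Salamandra, Salmo, Staphylococcus, Tremarctos, Urocyon, Ursus, Zea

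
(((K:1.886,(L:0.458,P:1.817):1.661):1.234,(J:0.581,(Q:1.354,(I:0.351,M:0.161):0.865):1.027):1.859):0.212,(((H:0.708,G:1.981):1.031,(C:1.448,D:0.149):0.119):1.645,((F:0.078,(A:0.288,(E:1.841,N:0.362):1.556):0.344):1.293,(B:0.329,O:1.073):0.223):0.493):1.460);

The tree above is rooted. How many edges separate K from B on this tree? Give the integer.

7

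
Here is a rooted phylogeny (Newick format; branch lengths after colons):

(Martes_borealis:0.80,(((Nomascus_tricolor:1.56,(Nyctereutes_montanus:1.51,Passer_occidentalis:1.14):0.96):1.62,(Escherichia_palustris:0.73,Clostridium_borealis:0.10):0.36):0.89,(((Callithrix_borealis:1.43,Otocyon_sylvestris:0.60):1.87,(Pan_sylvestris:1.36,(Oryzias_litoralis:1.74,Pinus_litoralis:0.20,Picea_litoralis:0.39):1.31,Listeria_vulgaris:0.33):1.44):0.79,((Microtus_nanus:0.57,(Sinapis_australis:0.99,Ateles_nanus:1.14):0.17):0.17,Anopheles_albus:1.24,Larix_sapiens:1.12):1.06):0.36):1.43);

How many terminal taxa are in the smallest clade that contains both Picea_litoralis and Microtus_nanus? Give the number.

The MRCA of Picea_litoralis and Microtus_nanus is the node subtending (((Callithrix_borealis,Otocyon_sylvestris),(Pan_sylvestris,(Oryzias_litoralis,Pinus_litoralis,Picea_litoralis),Listeria_vulgaris)),((Microtus_nanus,(Sinapis_australis,Ateles_nanus)),Anopheles_albus,Larix_sapiens)).
That clade contains 12 terminal taxa: Anopheles_albus, Ateles_nanus, Callithrix_borealis, Larix_sapiens, Listeria_vulgaris, Microtus_nanus, Oryzias_litoralis, Otocyon_sylvestris, Pan_sylvestris, Picea_litoralis, Pinus_litoralis, Sinapis_australis.

12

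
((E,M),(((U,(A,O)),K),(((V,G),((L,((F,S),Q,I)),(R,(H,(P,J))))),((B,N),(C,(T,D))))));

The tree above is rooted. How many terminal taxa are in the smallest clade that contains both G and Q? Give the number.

11

The MRCA of G and Q is the node subtending ((V,G),((L,((F,S),Q,I)),(R,(H,(P,J))))).
That clade contains 11 terminal taxa: F, G, H, I, J, L, P, Q, R, S, V.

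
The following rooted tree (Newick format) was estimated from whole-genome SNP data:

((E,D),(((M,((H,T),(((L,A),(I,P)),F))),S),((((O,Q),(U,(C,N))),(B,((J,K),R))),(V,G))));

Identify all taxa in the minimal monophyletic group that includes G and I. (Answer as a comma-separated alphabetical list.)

Tracing G: it sits inside (V,G).
Tracing I: it sits inside (I,P).
The smallest clade enclosing both is (((M,((H,T),(((L,A),(I,P)),F))),S),((((O,Q),(U,(C,N))),(B,((J,K),R))),(V,G))); the answer is its 20 terminal taxa in alphabetical order.

A, B, C, F, G, H, I, J, K, L, M, N, O, P, Q, R, S, T, U, V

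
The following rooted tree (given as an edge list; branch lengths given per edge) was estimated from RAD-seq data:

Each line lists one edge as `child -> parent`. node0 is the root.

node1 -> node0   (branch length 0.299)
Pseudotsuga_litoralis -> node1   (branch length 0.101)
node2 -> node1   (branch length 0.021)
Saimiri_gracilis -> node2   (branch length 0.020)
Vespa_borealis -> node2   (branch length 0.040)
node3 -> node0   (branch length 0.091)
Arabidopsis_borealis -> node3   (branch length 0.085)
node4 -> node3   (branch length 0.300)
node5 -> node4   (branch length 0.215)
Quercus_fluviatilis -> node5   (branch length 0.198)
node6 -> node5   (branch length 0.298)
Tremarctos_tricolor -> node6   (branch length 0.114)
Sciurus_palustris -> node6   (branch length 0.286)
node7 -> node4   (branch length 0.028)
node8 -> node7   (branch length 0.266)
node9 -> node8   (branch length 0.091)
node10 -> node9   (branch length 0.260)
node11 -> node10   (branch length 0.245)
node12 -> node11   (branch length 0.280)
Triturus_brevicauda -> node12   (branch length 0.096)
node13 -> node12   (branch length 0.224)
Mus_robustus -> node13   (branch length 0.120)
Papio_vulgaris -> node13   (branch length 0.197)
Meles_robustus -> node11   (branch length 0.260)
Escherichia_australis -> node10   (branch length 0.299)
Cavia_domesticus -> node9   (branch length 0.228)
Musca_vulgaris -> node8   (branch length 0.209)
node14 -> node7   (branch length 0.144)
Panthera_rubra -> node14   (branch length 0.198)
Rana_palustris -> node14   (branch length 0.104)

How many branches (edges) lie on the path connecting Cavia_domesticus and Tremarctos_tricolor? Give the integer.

The MRCA of Cavia_domesticus and Tremarctos_tricolor is the node subtending ((Quercus_fluviatilis,(Tremarctos_tricolor,Sciurus_palustris)),((((((Triturus_brevicauda,(Mus_robustus,Papio_vulgaris)),Meles_robustus),Escherichia_australis),Cavia_domesticus),Musca_vulgaris),(Panthera_rubra,Rana_palustris))).
From Cavia_domesticus up to that node: 4 branches. From Tremarctos_tricolor up to the same node: 3 branches. Total: 4 + 3 = 7.

7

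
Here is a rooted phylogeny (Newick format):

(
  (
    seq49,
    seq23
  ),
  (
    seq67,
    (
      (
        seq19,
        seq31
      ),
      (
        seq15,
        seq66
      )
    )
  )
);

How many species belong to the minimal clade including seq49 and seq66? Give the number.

7

The MRCA of seq49 and seq66 is the root, so the clade is the entire tree.
That clade contains 7 terminal taxa: seq15, seq19, seq23, seq31, seq49, seq66, seq67.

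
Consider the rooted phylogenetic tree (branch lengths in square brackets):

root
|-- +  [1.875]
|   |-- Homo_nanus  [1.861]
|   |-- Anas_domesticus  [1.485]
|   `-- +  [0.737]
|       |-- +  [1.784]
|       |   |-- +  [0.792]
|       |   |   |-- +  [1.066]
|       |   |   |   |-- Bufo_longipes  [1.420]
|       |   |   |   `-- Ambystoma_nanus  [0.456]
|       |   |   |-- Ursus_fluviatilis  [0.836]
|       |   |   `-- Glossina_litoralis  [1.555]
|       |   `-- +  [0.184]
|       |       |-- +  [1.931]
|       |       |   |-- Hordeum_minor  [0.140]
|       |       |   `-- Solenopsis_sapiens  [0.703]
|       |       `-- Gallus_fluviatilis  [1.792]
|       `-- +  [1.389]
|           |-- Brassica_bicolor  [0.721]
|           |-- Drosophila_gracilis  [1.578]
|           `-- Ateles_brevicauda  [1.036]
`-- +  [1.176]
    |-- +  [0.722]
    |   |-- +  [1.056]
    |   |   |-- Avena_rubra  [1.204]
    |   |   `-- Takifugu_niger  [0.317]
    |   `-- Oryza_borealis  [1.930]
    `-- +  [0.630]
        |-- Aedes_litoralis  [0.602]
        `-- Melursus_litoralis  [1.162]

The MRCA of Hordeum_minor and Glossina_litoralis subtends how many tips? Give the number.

The MRCA of Hordeum_minor and Glossina_litoralis is the node subtending (((Bufo_longipes,Ambystoma_nanus),Ursus_fluviatilis,Glossina_litoralis),((Hordeum_minor,Solenopsis_sapiens),Gallus_fluviatilis)).
That clade contains 7 terminal taxa: Ambystoma_nanus, Bufo_longipes, Gallus_fluviatilis, Glossina_litoralis, Hordeum_minor, Solenopsis_sapiens, Ursus_fluviatilis.

7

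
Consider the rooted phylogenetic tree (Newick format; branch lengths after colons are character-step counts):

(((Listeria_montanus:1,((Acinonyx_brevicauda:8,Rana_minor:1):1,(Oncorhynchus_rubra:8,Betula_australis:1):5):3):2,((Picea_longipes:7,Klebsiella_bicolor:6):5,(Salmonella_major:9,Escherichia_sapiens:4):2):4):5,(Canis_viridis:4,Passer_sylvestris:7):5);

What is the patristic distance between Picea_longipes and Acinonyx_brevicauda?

The path runs Picea_longipes → … → MRCA → … → Acinonyx_brevicauda; the MRCA is the node subtending ((Listeria_montanus,((Acinonyx_brevicauda,Rana_minor),(Oncorhynchus_rubra,Betula_australis))),((Picea_longipes,Klebsiella_bicolor),(Salmonella_major,Escherichia_sapiens))).
Branch lengths along that path: 7 + 5 + 4 + 2 + 3 + 1 + 8 = 30.

30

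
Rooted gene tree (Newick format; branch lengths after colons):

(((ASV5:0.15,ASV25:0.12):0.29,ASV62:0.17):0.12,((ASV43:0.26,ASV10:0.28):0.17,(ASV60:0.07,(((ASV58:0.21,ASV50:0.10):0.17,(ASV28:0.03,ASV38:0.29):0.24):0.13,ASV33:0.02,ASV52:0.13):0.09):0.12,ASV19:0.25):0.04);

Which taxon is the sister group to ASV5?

ASV25

ASV5 attaches to the tree at the node subtending (ASV5,ASV25).
The other lineage descending from that same node — the sister group — is the single tip ASV25.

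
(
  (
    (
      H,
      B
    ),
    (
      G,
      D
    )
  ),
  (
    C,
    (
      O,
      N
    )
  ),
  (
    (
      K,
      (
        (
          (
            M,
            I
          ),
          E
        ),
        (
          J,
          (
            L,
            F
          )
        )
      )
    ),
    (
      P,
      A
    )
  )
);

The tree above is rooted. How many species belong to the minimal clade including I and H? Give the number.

16

The MRCA of I and H is the root, so the clade is the entire tree.
That clade contains 16 terminal taxa: A, B, C, D, E, F, G, H, I, J, K, L, M, N, O, P.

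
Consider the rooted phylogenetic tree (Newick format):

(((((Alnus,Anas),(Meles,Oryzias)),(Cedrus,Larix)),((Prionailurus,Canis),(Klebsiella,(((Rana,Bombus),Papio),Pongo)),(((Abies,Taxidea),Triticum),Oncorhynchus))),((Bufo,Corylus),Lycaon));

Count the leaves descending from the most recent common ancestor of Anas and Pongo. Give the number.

The MRCA of Anas and Pongo is the node subtending ((((Alnus,Anas),(Meles,Oryzias)),(Cedrus,Larix)),((Prionailurus,Canis),(Klebsiella,(((Rana,Bombus),Papio),Pongo)),(((Abies,Taxidea),Triticum),Oncorhynchus))).
That clade contains 17 terminal taxa: Abies, Alnus, Anas, Bombus, Canis, Cedrus, Klebsiella, Larix, Meles, Oncorhynchus, Oryzias, Papio, Pongo, Prionailurus, Rana, Taxidea, Triticum.

17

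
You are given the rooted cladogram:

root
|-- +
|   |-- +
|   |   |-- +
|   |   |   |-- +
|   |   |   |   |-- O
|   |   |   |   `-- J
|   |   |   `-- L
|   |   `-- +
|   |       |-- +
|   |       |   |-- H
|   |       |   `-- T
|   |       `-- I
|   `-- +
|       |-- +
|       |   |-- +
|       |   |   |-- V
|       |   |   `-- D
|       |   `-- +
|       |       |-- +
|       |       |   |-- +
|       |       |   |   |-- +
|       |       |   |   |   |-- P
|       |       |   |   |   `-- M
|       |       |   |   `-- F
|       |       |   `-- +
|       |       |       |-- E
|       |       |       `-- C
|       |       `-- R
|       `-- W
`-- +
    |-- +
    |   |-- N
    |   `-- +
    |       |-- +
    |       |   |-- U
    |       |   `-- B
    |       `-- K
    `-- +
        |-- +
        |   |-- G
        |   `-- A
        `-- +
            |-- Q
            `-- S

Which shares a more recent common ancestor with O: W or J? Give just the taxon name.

J

The MRCA of O and J subtends (O,J) (2 taxa).
The MRCA of O and W subtends ((((O,J),L),((H,T),I)),(((V,D),((((P,M),F),(E,C)),R)),W)) (15 taxa).
The first is nested inside the second, so O shares a more recent common ancestor with J.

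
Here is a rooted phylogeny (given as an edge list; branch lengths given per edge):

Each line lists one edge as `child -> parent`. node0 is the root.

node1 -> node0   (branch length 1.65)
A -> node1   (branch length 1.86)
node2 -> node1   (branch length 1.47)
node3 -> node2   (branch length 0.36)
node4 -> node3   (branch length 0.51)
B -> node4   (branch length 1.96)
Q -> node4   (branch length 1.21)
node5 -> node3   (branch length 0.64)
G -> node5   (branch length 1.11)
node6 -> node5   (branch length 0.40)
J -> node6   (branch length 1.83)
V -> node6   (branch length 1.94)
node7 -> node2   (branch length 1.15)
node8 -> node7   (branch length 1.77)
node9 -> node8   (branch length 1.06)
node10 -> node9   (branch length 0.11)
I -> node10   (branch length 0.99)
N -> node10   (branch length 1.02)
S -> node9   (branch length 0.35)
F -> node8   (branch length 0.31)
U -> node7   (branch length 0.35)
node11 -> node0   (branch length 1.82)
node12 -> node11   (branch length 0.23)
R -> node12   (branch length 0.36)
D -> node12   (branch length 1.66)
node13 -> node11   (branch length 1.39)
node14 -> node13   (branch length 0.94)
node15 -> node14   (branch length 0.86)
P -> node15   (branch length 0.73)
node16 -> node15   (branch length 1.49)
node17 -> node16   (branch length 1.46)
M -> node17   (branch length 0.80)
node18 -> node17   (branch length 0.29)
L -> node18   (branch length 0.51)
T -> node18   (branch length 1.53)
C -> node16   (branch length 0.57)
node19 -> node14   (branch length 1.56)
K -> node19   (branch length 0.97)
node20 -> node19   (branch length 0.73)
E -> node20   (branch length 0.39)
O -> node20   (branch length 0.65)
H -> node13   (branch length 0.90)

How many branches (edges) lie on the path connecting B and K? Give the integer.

10

The MRCA of B and K is the root of the tree.
From B up to that node: 5 branches. From K up to the same node: 5 branches. Total: 5 + 5 = 10.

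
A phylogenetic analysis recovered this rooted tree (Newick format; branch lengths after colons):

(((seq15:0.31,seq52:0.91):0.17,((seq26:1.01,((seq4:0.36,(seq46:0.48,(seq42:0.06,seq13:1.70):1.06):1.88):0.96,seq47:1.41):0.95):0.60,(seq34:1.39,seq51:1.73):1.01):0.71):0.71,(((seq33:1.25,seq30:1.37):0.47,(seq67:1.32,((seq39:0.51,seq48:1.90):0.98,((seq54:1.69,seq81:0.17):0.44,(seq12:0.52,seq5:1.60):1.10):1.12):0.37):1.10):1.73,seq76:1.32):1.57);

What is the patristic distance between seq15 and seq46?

6.06

The path runs seq15 → … → MRCA → … → seq46; the MRCA is the node subtending ((seq15,seq52),((seq26,((seq4,(seq46,(seq42,seq13))),seq47)),(seq34,seq51))).
Branch lengths along that path: 0.31 + 0.17 + 0.71 + 0.60 + 0.95 + 0.96 + 1.88 + 0.48 = 6.06.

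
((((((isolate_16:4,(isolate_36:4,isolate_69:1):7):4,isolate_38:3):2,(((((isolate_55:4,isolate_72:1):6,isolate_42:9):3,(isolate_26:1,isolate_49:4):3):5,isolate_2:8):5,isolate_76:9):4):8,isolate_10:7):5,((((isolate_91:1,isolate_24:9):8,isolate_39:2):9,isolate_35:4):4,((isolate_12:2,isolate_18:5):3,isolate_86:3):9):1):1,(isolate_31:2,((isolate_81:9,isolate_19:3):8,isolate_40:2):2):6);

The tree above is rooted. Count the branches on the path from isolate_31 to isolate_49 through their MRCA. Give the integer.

The MRCA of isolate_31 and isolate_49 is the root of the tree.
From isolate_31 up to that node: 2 branches. From isolate_49 up to the same node: 8 branches. Total: 2 + 8 = 10.

10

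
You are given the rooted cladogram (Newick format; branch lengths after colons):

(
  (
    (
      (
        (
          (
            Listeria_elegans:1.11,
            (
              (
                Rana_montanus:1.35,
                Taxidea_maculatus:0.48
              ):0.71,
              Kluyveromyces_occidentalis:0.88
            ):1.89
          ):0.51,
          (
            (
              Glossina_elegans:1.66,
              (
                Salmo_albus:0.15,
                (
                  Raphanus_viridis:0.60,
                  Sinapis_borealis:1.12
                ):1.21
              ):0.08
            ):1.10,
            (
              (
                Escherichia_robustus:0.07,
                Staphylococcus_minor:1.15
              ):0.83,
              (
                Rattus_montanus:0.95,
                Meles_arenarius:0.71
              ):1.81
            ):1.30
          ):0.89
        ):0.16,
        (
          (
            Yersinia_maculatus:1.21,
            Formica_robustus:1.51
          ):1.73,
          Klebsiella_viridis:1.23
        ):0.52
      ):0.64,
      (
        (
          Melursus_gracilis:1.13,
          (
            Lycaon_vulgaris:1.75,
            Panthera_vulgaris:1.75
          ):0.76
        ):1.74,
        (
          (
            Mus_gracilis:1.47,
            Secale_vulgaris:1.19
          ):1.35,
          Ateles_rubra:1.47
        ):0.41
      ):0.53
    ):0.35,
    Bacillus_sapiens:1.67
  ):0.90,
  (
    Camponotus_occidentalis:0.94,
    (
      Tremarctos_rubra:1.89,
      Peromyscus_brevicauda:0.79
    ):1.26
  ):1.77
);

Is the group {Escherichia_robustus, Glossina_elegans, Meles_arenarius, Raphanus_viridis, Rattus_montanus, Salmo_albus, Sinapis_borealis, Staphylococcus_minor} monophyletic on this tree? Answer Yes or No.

Yes

The most recent common ancestor of these taxa subtends ((Glossina_elegans,(Salmo_albus,(Raphanus_viridis,Sinapis_borealis))),((Escherichia_robustus,Staphylococcus_minor),(Rattus_montanus,Meles_arenarius))).
That clade has exactly 8 tips — every listed taxon and nothing else — so the group is monophyletic.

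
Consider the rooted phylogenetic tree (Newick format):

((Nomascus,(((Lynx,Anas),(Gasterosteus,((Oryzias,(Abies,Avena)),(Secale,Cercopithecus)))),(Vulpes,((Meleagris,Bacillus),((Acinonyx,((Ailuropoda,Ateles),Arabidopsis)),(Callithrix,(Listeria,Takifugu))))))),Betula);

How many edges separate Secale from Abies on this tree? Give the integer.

5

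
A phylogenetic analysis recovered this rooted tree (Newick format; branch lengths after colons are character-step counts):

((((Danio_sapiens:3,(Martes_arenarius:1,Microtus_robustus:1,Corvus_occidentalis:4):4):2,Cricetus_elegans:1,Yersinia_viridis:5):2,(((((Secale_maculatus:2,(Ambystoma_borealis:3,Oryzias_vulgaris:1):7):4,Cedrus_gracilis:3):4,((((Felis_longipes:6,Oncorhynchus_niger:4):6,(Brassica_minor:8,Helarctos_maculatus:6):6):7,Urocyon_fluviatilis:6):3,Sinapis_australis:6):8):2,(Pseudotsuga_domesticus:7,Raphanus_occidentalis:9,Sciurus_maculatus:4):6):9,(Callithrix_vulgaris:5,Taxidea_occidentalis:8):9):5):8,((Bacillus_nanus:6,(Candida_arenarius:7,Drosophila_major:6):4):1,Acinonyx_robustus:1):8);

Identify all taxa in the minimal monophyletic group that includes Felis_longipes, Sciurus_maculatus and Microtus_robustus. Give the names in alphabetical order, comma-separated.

Tracing Felis_longipes: it sits inside (Felis_longipes,Oncorhynchus_niger).
Tracing Sciurus_maculatus: it sits inside (Pseudotsuga_domesticus,Raphanus_occidentalis,Sciurus_maculatus).
Tracing Microtus_robustus: it sits inside (Martes_arenarius,Microtus_robustus,Corvus_occidentalis).
The smallest clade enclosing all 3 is (((Danio_sapiens,(Martes_arenarius,Microtus_robustus,Corvus_occidentalis)),Cricetus_elegans,Yersinia_viridis),(((((Secale_maculatus,(Ambystoma_borealis,Oryzias_vulgaris)),Cedrus_gracilis),((((Felis_longipes,Oncorhynchus_niger),(Brassica_minor,Helarctos_maculatus)),Urocyon_fluviatilis),Sinapis_australis)),(Pseudotsuga_domesticus,Raphanus_occidentalis,Sciurus_maculatus)),(Callithrix_vulgaris,Taxidea_occidentalis))); the answer is its 21 terminal taxa in alphabetical order.

Ambystoma_borealis, Brassica_minor, Callithrix_vulgaris, Cedrus_gracilis, Corvus_occidentalis, Cricetus_elegans, Danio_sapiens, Felis_longipes, Helarctos_maculatus, Martes_arenarius, Microtus_robustus, Oncorhynchus_niger, Oryzias_vulgaris, Pseudotsuga_domesticus, Raphanus_occidentalis, Sciurus_maculatus, Secale_maculatus, Sinapis_australis, Taxidea_occidentalis, Urocyon_fluviatilis, Yersinia_viridis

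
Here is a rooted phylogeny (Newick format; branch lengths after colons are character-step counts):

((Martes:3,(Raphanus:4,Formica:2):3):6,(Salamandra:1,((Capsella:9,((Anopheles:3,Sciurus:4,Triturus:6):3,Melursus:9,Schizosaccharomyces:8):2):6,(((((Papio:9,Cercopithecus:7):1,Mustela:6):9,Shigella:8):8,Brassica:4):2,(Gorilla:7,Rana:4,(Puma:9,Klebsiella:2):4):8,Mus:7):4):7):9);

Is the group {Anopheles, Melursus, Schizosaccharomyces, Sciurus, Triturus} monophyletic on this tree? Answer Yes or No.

Yes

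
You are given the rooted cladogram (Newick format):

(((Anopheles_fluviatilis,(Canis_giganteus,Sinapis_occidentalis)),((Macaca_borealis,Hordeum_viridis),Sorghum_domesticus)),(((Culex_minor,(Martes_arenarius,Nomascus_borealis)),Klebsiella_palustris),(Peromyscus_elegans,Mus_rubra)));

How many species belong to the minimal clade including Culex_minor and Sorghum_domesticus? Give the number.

12

The MRCA of Culex_minor and Sorghum_domesticus is the root, so the clade is the entire tree.
That clade contains 12 terminal taxa: Anopheles_fluviatilis, Canis_giganteus, Culex_minor, Hordeum_viridis, Klebsiella_palustris, Macaca_borealis, Martes_arenarius, Mus_rubra, Nomascus_borealis, Peromyscus_elegans, Sinapis_occidentalis, Sorghum_domesticus.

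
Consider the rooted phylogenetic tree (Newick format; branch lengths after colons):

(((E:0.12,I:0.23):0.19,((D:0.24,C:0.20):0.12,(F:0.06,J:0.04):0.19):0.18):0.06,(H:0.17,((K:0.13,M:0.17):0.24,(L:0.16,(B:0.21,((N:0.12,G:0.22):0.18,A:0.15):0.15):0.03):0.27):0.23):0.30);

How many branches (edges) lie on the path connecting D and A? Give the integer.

10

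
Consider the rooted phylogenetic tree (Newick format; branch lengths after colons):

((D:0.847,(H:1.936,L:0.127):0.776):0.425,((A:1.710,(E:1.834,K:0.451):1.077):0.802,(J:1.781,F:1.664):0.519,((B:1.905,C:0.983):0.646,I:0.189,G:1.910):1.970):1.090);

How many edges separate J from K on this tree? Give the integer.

The MRCA of J and K is the node subtending ((A,(E,K)),(J,F),((B,C),I,G)).
From J up to that node: 2 branches. From K up to the same node: 3 branches. Total: 2 + 3 = 5.

5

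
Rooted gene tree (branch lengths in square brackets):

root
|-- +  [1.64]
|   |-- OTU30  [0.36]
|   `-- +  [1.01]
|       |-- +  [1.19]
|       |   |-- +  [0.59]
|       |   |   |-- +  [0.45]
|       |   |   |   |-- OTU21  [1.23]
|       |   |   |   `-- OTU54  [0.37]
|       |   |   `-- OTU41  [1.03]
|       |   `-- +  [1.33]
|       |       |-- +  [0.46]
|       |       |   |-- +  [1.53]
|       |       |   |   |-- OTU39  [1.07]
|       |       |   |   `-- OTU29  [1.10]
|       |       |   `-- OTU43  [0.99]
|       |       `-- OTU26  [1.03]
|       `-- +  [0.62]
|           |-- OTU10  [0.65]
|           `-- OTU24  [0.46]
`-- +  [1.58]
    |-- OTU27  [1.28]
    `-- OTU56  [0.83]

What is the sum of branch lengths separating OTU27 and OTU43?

The path runs OTU27 → … → MRCA → … → OTU43; the MRCA is the root of the tree.
Branch lengths along that path: 1.28 + 1.58 + 1.64 + 1.01 + 1.19 + 1.33 + 0.46 + 0.99 = 9.48.

9.48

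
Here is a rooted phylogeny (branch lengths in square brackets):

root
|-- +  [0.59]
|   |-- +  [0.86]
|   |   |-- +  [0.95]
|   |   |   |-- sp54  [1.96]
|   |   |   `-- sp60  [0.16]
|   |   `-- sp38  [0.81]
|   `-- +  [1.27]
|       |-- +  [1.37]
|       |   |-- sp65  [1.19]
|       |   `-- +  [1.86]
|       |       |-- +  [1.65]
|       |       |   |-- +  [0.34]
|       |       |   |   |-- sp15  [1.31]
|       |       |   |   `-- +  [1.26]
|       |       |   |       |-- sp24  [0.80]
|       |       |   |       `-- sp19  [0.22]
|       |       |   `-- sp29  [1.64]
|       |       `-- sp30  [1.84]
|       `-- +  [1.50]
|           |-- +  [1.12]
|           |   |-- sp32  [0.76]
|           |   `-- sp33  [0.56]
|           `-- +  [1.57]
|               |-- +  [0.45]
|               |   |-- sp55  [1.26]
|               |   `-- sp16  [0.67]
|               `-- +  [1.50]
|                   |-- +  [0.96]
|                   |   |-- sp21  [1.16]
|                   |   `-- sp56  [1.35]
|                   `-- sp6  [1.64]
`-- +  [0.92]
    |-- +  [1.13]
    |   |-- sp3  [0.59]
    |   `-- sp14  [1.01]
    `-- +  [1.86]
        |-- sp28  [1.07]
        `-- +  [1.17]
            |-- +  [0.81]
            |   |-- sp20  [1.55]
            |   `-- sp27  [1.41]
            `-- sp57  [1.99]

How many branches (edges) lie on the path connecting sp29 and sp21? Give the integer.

9

The MRCA of sp29 and sp21 is the node subtending ((sp65,(((sp15,(sp24,sp19)),sp29),sp30)),((sp32,sp33),((sp55,sp16),((sp21,sp56),sp6)))).
From sp29 up to that node: 4 branches. From sp21 up to the same node: 5 branches. Total: 4 + 5 = 9.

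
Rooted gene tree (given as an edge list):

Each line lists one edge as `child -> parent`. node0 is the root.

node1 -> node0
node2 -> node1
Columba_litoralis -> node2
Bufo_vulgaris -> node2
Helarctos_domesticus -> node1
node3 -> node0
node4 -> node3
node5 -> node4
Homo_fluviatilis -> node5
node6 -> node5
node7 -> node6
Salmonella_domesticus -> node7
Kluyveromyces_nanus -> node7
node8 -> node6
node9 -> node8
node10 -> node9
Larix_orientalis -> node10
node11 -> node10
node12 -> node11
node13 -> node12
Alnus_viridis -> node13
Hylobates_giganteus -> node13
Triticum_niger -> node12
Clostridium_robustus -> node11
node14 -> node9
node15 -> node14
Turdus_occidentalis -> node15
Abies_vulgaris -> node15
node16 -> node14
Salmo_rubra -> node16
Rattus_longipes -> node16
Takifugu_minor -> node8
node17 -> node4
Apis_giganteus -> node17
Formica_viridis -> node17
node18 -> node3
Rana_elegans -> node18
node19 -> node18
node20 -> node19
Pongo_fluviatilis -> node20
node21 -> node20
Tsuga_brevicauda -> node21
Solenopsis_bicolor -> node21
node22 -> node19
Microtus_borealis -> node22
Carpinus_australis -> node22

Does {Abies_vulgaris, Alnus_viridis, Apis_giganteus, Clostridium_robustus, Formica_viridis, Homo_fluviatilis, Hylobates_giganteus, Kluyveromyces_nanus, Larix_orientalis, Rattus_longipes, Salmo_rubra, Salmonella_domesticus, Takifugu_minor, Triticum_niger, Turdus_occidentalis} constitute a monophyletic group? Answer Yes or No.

Yes

The most recent common ancestor of these taxa subtends ((Homo_fluviatilis,((Salmonella_domesticus,Kluyveromyces_nanus),(((Larix_orientalis,(((Alnus_viridis,Hylobates_giganteus),Triticum_niger),Clostridium_robustus)),((Turdus_occidentalis,Abies_vulgaris),(Salmo_rubra,Rattus_longipes))),Takifugu_minor))),(Apis_giganteus,Formica_viridis)).
That clade has exactly 15 tips — every listed taxon and nothing else — so the group is monophyletic.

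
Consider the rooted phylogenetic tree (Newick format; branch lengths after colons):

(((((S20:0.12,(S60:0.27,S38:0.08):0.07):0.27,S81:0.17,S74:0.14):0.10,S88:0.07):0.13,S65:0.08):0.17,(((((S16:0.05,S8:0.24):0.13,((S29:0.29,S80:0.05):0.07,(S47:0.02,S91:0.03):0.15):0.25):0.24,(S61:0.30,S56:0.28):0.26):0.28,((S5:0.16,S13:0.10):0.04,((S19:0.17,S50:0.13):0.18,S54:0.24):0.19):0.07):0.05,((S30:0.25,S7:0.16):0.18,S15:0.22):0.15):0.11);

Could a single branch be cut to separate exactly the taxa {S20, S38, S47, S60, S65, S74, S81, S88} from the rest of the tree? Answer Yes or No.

The MRCA of the listed taxa is the root, so the smallest clade containing them is the whole tree.
That clade also contains S13, S15, S16, S19, S29, S30, S5, S50, S54, S56, S61, S7, S8, S80, S91, which are not in the proposed group, so the group is not monophyletic.

No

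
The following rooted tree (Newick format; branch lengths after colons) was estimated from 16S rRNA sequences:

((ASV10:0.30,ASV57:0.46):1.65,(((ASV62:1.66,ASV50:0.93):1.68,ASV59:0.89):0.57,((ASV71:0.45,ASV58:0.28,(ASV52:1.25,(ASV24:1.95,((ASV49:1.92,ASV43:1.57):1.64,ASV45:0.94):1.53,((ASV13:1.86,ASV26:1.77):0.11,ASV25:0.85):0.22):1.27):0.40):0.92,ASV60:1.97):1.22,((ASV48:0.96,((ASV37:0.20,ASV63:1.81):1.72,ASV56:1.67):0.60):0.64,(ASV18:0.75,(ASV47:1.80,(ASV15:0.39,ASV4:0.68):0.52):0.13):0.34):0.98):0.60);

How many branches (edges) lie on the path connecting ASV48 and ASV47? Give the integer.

5

The MRCA of ASV48 and ASV47 is the node subtending ((ASV48,((ASV37,ASV63),ASV56)),(ASV18,(ASV47,(ASV15,ASV4)))).
From ASV48 up to that node: 2 branches. From ASV47 up to the same node: 3 branches. Total: 2 + 3 = 5.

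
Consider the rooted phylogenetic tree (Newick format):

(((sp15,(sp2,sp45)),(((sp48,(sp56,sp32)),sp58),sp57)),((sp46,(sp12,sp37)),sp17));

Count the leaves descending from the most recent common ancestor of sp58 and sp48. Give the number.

The MRCA of sp58 and sp48 is the node subtending ((sp48,(sp56,sp32)),sp58).
That clade contains 4 terminal taxa: sp32, sp48, sp56, sp58.

4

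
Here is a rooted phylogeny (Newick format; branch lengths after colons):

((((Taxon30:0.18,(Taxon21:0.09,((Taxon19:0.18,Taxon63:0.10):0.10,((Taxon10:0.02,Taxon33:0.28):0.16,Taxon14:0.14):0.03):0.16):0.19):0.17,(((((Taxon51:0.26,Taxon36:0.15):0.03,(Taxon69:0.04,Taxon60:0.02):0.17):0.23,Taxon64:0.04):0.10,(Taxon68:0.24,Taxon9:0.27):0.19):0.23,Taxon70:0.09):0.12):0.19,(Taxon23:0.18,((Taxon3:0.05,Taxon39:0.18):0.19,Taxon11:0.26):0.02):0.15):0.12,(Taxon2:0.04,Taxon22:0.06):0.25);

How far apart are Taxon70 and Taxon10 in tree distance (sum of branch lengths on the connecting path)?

The path runs Taxon70 → … → MRCA → … → Taxon10; the MRCA is the node subtending ((Taxon30,(Taxon21,((Taxon19,Taxon63),((Taxon10,Taxon33),Taxon14)))),(((((Taxon51,Taxon36),(Taxon69,Taxon60)),Taxon64),(Taxon68,Taxon9)),Taxon70)).
Branch lengths along that path: 0.09 + 0.12 + 0.17 + 0.19 + 0.16 + 0.03 + 0.16 + 0.02 = 0.94.

0.94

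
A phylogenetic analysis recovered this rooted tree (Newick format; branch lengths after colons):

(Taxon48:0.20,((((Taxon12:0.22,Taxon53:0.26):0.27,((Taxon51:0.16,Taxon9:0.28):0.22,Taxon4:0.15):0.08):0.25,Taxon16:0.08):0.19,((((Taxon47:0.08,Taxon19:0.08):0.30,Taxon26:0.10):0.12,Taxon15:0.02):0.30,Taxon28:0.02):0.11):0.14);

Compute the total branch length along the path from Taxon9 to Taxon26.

1.65

The path runs Taxon9 → … → MRCA → … → Taxon26; the MRCA is the node subtending ((((Taxon12,Taxon53),((Taxon51,Taxon9),Taxon4)),Taxon16),((((Taxon47,Taxon19),Taxon26),Taxon15),Taxon28)).
Branch lengths along that path: 0.28 + 0.22 + 0.08 + 0.25 + 0.19 + 0.11 + 0.30 + 0.12 + 0.10 = 1.65.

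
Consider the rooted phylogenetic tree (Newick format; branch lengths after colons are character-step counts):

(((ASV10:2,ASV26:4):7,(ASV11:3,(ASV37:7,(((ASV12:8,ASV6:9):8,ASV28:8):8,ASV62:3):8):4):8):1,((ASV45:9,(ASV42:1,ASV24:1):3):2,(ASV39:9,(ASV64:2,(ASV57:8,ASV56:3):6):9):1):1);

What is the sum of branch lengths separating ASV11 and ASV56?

The path runs ASV11 → … → MRCA → … → ASV56; the MRCA is the root of the tree.
Branch lengths along that path: 3 + 8 + 1 + 1 + 1 + 9 + 6 + 3 = 32.

32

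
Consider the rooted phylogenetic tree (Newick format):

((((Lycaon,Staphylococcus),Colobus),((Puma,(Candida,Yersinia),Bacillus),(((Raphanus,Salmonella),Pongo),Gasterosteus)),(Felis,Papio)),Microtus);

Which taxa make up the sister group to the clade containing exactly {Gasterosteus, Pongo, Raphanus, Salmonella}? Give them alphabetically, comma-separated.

Bacillus, Candida, Puma, Yersinia

The clade containing exactly {Gasterosteus, Pongo, Raphanus, Salmonella} attaches to the tree at the node subtending ((Puma,(Candida,Yersinia),Bacillus),(((Raphanus,Salmonella),Pongo),Gasterosteus)).
The other lineage descending from that same node — the sister group — is (Puma,(Candida,Yersinia),Bacillus); its 4 tips in alphabetical order are the answer.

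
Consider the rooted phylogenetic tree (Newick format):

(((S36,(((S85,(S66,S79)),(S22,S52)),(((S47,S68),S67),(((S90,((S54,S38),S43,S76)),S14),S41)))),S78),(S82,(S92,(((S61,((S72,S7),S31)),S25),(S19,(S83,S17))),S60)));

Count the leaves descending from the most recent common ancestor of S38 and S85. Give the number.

The MRCA of S38 and S85 is the node subtending (((S85,(S66,S79)),(S22,S52)),(((S47,S68),S67),(((S90,((S54,S38),S43,S76)),S14),S41))).
That clade contains 15 terminal taxa: S14, S22, S38, S41, S43, S47, S52, S54, S66, S67, S68, S76, S79, S85, S90.

15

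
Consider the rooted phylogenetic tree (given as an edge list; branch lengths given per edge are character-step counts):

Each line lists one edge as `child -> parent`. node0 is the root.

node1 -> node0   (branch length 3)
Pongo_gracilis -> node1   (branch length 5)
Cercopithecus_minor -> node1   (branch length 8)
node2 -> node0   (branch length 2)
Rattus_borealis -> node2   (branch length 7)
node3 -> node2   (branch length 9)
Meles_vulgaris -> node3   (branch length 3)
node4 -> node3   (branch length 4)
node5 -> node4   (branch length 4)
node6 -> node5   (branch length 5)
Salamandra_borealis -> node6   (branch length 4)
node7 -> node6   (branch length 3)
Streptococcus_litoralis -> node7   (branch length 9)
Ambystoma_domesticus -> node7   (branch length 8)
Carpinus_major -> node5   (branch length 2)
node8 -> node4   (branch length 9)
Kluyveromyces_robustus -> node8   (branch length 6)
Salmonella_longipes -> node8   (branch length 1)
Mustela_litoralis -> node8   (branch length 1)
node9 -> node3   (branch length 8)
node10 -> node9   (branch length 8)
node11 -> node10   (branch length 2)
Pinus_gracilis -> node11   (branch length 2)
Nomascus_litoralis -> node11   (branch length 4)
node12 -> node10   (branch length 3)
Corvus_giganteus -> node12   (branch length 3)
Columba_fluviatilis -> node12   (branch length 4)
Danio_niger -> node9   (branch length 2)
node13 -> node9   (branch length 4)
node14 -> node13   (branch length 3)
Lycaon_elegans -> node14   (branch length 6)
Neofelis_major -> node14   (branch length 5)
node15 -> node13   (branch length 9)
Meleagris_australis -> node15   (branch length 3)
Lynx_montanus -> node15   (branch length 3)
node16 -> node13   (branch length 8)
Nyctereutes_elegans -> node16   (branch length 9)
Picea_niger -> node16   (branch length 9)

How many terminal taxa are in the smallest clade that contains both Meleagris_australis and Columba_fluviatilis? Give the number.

The MRCA of Meleagris_australis and Columba_fluviatilis is the node subtending (((Pinus_gracilis,Nomascus_litoralis),(Corvus_giganteus,Columba_fluviatilis)),Danio_niger,((Lycaon_elegans,Neofelis_major),(Meleagris_australis,Lynx_montanus),(Nyctereutes_elegans,Picea_niger))).
That clade contains 11 terminal taxa: Columba_fluviatilis, Corvus_giganteus, Danio_niger, Lycaon_elegans, Lynx_montanus, Meleagris_australis, Neofelis_major, Nomascus_litoralis, Nyctereutes_elegans, Picea_niger, Pinus_gracilis.

11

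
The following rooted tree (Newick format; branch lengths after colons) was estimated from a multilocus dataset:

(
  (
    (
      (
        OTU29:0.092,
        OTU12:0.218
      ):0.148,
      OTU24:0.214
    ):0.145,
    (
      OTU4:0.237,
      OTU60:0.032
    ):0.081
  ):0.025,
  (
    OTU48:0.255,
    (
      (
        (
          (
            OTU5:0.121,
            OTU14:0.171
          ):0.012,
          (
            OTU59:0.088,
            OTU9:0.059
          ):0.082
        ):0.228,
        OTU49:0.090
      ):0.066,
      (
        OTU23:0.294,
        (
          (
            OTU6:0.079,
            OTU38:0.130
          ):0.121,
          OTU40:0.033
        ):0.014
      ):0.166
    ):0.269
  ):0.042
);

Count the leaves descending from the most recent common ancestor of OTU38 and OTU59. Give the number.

The MRCA of OTU38 and OTU59 is the node subtending ((((OTU5,OTU14),(OTU59,OTU9)),OTU49),(OTU23,((OTU6,OTU38),OTU40))).
That clade contains 9 terminal taxa: OTU14, OTU23, OTU38, OTU40, OTU49, OTU5, OTU59, OTU6, OTU9.

9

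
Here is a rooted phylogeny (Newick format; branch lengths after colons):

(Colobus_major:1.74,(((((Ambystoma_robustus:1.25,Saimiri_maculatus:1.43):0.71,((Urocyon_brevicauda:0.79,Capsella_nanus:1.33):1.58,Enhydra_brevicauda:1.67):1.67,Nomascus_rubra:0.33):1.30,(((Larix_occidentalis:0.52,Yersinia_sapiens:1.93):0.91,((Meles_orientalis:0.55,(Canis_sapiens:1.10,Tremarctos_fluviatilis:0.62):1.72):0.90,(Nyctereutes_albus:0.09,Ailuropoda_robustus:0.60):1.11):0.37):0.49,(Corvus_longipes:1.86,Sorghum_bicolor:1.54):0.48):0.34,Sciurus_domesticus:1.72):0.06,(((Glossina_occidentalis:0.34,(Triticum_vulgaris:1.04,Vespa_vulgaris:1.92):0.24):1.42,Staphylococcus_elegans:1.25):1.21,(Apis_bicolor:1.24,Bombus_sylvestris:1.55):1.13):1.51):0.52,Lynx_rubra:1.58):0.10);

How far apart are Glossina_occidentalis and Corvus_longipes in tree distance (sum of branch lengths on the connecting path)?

7.22

The path runs Glossina_occidentalis → … → MRCA → … → Corvus_longipes; the MRCA is the node subtending ((((Ambystoma_robustus,Saimiri_maculatus),((Urocyon_brevicauda,Capsella_nanus),Enhydra_brevicauda),Nomascus_rubra),(((Larix_occidentalis,Yersinia_sapiens),((Meles_orientalis,(Canis_sapiens,Tremarctos_fluviatilis)),(Nyctereutes_albus,Ailuropoda_robustus))),(Corvus_longipes,Sorghum_bicolor)),Sciurus_domesticus),(((Glossina_occidentalis,(Triticum_vulgaris,Vespa_vulgaris)),Staphylococcus_elegans),(Apis_bicolor,Bombus_sylvestris))).
Branch lengths along that path: 0.34 + 1.42 + 1.21 + 1.51 + 0.06 + 0.34 + 0.48 + 1.86 = 7.22.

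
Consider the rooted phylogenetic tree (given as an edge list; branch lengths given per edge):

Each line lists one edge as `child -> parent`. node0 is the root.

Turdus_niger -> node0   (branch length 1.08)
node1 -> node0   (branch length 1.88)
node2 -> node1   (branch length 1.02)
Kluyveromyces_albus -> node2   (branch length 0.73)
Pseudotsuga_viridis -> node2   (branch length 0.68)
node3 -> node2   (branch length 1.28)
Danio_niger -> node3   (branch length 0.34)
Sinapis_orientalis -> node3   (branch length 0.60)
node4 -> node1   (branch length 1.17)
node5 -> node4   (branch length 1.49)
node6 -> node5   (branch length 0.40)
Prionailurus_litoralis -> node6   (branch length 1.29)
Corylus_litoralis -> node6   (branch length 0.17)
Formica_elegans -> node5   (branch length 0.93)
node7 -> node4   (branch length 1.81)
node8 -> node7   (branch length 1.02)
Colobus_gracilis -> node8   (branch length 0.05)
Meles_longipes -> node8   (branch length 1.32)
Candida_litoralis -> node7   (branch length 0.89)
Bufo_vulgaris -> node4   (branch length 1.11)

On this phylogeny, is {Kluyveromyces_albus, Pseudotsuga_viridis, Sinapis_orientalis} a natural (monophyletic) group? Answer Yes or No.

The MRCA of the listed taxa subtends (Kluyveromyces_albus,Pseudotsuga_viridis,(Danio_niger,Sinapis_orientalis)).
That clade also contains Danio_niger, which is not in the proposed group, so the group is not monophyletic.

No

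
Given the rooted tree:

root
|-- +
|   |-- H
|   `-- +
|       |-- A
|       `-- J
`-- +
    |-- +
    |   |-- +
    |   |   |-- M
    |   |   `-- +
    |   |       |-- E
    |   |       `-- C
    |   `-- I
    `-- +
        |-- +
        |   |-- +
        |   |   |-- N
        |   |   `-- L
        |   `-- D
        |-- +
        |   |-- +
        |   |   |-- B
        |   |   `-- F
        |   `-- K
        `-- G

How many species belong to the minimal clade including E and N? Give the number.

The MRCA of E and N is the node subtending (((M,(E,C)),I),(((N,L),D),((B,F),K),G)).
That clade contains 11 terminal taxa: B, C, D, E, F, G, I, K, L, M, N.

11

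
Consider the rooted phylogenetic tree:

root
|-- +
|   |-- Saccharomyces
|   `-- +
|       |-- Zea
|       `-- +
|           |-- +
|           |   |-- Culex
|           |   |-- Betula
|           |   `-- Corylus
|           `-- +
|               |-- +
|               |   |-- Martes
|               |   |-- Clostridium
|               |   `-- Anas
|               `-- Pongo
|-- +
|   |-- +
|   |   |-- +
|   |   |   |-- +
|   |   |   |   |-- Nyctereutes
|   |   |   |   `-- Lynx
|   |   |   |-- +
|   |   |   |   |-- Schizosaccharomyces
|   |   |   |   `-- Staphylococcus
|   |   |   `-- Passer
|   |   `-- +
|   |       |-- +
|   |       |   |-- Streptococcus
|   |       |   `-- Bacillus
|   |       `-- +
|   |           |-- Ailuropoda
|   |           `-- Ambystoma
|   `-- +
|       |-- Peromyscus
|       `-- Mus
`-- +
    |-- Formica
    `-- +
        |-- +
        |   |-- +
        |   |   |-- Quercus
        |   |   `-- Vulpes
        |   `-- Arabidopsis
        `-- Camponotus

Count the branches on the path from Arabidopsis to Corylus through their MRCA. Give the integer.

The MRCA of Arabidopsis and Corylus is the root of the tree.
From Arabidopsis up to that node: 4 branches. From Corylus up to the same node: 5 branches. Total: 4 + 5 = 9.

9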